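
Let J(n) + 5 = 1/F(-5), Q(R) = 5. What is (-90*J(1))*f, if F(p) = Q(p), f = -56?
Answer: -24192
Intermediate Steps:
F(p) = 5
J(n) = -24/5 (J(n) = -5 + 1/5 = -5 + ⅕ = -24/5)
(-90*J(1))*f = -90*(-24/5)*(-56) = 432*(-56) = -24192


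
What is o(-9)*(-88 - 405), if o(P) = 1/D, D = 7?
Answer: -493/7 ≈ -70.429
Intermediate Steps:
o(P) = ⅐ (o(P) = 1/7 = ⅐)
o(-9)*(-88 - 405) = (-88 - 405)/7 = (⅐)*(-493) = -493/7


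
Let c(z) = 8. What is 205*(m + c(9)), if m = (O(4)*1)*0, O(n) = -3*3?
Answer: 1640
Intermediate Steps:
O(n) = -9
m = 0 (m = -9*1*0 = -9*0 = 0)
205*(m + c(9)) = 205*(0 + 8) = 205*8 = 1640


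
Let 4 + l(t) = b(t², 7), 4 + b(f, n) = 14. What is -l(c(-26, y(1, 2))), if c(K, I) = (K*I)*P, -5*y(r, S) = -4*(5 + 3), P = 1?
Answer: -6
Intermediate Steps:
b(f, n) = 10 (b(f, n) = -4 + 14 = 10)
y(r, S) = 32/5 (y(r, S) = -(-4)*(5 + 3)/5 = -(-4)*8/5 = -⅕*(-32) = 32/5)
c(K, I) = I*K (c(K, I) = (K*I)*1 = (I*K)*1 = I*K)
l(t) = 6 (l(t) = -4 + 10 = 6)
-l(c(-26, y(1, 2))) = -1*6 = -6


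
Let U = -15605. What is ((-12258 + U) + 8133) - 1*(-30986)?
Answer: 11256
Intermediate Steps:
((-12258 + U) + 8133) - 1*(-30986) = ((-12258 - 15605) + 8133) - 1*(-30986) = (-27863 + 8133) + 30986 = -19730 + 30986 = 11256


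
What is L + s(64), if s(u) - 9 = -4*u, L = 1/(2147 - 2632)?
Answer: -119796/485 ≈ -247.00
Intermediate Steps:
L = -1/485 (L = 1/(-485) = -1/485 ≈ -0.0020619)
s(u) = 9 - 4*u
L + s(64) = -1/485 + (9 - 4*64) = -1/485 + (9 - 256) = -1/485 - 247 = -119796/485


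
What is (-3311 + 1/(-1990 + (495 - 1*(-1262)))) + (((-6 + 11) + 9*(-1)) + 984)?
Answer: -543124/233 ≈ -2331.0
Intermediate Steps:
(-3311 + 1/(-1990 + (495 - 1*(-1262)))) + (((-6 + 11) + 9*(-1)) + 984) = (-3311 + 1/(-1990 + (495 + 1262))) + ((5 - 9) + 984) = (-3311 + 1/(-1990 + 1757)) + (-4 + 984) = (-3311 + 1/(-233)) + 980 = (-3311 - 1/233) + 980 = -771464/233 + 980 = -543124/233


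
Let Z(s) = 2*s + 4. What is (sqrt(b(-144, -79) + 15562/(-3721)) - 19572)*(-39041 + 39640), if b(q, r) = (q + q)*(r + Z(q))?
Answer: -11723628 + 11381*sqrt(1077542)/61 ≈ -1.1530e+7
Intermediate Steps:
Z(s) = 4 + 2*s
b(q, r) = 2*q*(4 + r + 2*q) (b(q, r) = (q + q)*(r + (4 + 2*q)) = (2*q)*(4 + r + 2*q) = 2*q*(4 + r + 2*q))
(sqrt(b(-144, -79) + 15562/(-3721)) - 19572)*(-39041 + 39640) = (sqrt(2*(-144)*(4 - 79 + 2*(-144)) + 15562/(-3721)) - 19572)*(-39041 + 39640) = (sqrt(2*(-144)*(4 - 79 - 288) + 15562*(-1/3721)) - 19572)*599 = (sqrt(2*(-144)*(-363) - 15562/3721) - 19572)*599 = (sqrt(104544 - 15562/3721) - 19572)*599 = (sqrt(388992662/3721) - 19572)*599 = (19*sqrt(1077542)/61 - 19572)*599 = (-19572 + 19*sqrt(1077542)/61)*599 = -11723628 + 11381*sqrt(1077542)/61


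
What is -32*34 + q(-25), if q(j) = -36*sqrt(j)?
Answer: -1088 - 180*I ≈ -1088.0 - 180.0*I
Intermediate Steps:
-32*34 + q(-25) = -32*34 - 180*I = -1088 - 180*I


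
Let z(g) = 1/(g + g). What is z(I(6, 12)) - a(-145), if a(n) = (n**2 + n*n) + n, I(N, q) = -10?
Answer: -838101/20 ≈ -41905.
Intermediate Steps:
z(g) = 1/(2*g)
a(n) = n + 2*n**2 (a(n) = (n**2 + n**2) + n = 2*n**2 + n = n + 2*n**2)
z(I(6, 12)) - a(-145) = (1/2)/(-10) - (-145)*(1 + 2*(-145)) = (1/2)*(-1/10) - (-145)*(1 - 290) = -1/20 - (-145)*(-289) = -1/20 - 1*41905 = -1/20 - 41905 = -838101/20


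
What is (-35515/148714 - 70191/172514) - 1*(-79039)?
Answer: 506937125524440/6413811749 ≈ 79038.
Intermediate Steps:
(-35515/148714 - 70191/172514) - 1*(-79039) = (-35515*1/148714 - 70191*1/172514) + 79039 = (-35515/148714 - 70191/172514) + 79039 = -4141304771/6413811749 + 79039 = 506937125524440/6413811749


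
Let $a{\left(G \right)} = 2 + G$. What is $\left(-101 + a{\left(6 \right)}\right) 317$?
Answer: $-29481$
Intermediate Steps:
$\left(-101 + a{\left(6 \right)}\right) 317 = \left(-101 + \left(2 + 6\right)\right) 317 = \left(-101 + 8\right) 317 = \left(-93\right) 317 = -29481$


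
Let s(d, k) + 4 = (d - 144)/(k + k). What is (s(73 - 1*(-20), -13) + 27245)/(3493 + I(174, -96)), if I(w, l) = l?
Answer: 708317/88322 ≈ 8.0197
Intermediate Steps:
s(d, k) = -4 + (-144 + d)/(2*k) (s(d, k) = -4 + (d - 144)/(k + k) = -4 + (-144 + d)/((2*k)) = -4 + (-144 + d)*(1/(2*k)) = -4 + (-144 + d)/(2*k))
(s(73 - 1*(-20), -13) + 27245)/(3493 + I(174, -96)) = ((½)*(-144 + (73 - 1*(-20)) - 8*(-13))/(-13) + 27245)/(3493 - 96) = ((½)*(-1/13)*(-144 + (73 + 20) + 104) + 27245)/3397 = ((½)*(-1/13)*(-144 + 93 + 104) + 27245)*(1/3397) = ((½)*(-1/13)*53 + 27245)*(1/3397) = (-53/26 + 27245)*(1/3397) = (708317/26)*(1/3397) = 708317/88322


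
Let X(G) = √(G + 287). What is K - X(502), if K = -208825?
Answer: -208825 - √789 ≈ -2.0885e+5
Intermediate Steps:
X(G) = √(287 + G)
K - X(502) = -208825 - √(287 + 502) = -208825 - √789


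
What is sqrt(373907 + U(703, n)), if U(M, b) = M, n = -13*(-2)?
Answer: sqrt(374610) ≈ 612.05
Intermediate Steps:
n = 26
sqrt(373907 + U(703, n)) = sqrt(373907 + 703) = sqrt(374610)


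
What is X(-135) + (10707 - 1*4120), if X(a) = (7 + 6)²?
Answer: 6756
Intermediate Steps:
X(a) = 169 (X(a) = 13² = 169)
X(-135) + (10707 - 1*4120) = 169 + (10707 - 1*4120) = 169 + (10707 - 4120) = 169 + 6587 = 6756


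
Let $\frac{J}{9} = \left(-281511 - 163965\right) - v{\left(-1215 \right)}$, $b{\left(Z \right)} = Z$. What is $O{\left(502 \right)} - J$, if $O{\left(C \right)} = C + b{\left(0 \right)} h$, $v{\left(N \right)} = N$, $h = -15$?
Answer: $3998851$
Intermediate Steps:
$O{\left(C \right)} = C$ ($O{\left(C \right)} = C + 0 \left(-15\right) = C + 0 = C$)
$J = -3998349$ ($J = 9 \left(\left(-281511 - 163965\right) - -1215\right) = 9 \left(-445476 + 1215\right) = 9 \left(-444261\right) = -3998349$)
$O{\left(502 \right)} - J = 502 - -3998349 = 502 + 3998349 = 3998851$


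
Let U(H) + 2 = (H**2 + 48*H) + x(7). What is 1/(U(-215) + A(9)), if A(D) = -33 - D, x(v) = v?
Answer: 1/35868 ≈ 2.7880e-5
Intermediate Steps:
U(H) = 5 + H**2 + 48*H (U(H) = -2 + ((H**2 + 48*H) + 7) = -2 + (7 + H**2 + 48*H) = 5 + H**2 + 48*H)
1/(U(-215) + A(9)) = 1/((5 + (-215)**2 + 48*(-215)) + (-33 - 1*9)) = 1/((5 + 46225 - 10320) + (-33 - 9)) = 1/(35910 - 42) = 1/35868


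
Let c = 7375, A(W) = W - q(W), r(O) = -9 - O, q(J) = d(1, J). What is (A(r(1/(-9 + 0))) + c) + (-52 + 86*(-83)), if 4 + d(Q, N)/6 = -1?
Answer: 1855/9 ≈ 206.11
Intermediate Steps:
d(Q, N) = -30 (d(Q, N) = -24 + 6*(-1) = -24 - 6 = -30)
q(J) = -30
A(W) = 30 + W (A(W) = W - 1*(-30) = W + 30 = 30 + W)
(A(r(1/(-9 + 0))) + c) + (-52 + 86*(-83)) = ((30 + (-9 - 1/(-9 + 0))) + 7375) + (-52 + 86*(-83)) = ((30 + (-9 - 1/(-9))) + 7375) + (-52 - 7138) = ((30 + (-9 - 1*(-⅑))) + 7375) - 7190 = ((30 + (-9 + ⅑)) + 7375) - 7190 = ((30 - 80/9) + 7375) - 7190 = (190/9 + 7375) - 7190 = 66565/9 - 7190 = 1855/9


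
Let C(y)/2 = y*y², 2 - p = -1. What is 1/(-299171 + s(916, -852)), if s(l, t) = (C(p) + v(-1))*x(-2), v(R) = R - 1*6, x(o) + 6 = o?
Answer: -1/299547 ≈ -3.3384e-6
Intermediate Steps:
p = 3 (p = 2 - 1*(-1) = 2 + 1 = 3)
x(o) = -6 + o
v(R) = -6 + R (v(R) = R - 6 = -6 + R)
C(y) = 2*y³ (C(y) = 2*(y*y²) = 2*y³)
s(l, t) = -376 (s(l, t) = (2*3³ + (-6 - 1))*(-6 - 2) = (2*27 - 7)*(-8) = (54 - 7)*(-8) = 47*(-8) = -376)
1/(-299171 + s(916, -852)) = 1/(-299171 - 376) = 1/(-299547) = -1/299547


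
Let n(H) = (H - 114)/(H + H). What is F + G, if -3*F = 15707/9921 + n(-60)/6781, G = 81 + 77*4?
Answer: 1568051714291/4036458060 ≈ 388.47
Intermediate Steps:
n(H) = (-114 + H)/(2*H) (n(H) = (-114 + H)/((2*H)) = (-114 + H)*(1/(2*H)) = (-114 + H)/(2*H))
G = 389 (G = 81 + 308 = 389)
F = -2130471049/4036458060 (F = -(15707/9921 + ((½)*(-114 - 60)/(-60))/6781)/3 = -(15707*(1/9921) + ((½)*(-1/60)*(-174))*(1/6781))/3 = -(15707/9921 + (29/20)*(1/6781))/3 = -(15707/9921 + 29/135620)/3 = -⅓*2130471049/1345486020 = -2130471049/4036458060 ≈ -0.52781)
F + G = -2130471049/4036458060 + 389 = 1568051714291/4036458060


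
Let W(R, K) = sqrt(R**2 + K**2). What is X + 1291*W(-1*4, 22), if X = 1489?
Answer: 1489 + 12910*sqrt(5) ≈ 30357.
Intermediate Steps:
W(R, K) = sqrt(K**2 + R**2)
X + 1291*W(-1*4, 22) = 1489 + 1291*sqrt(22**2 + (-1*4)**2) = 1489 + 1291*sqrt(484 + (-4)**2) = 1489 + 1291*sqrt(484 + 16) = 1489 + 1291*sqrt(500) = 1489 + 1291*(10*sqrt(5)) = 1489 + 12910*sqrt(5)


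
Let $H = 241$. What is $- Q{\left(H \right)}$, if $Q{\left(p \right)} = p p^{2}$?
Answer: $-13997521$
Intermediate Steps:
$Q{\left(p \right)} = p^{3}$
$- Q{\left(H \right)} = - 241^{3} = \left(-1\right) 13997521 = -13997521$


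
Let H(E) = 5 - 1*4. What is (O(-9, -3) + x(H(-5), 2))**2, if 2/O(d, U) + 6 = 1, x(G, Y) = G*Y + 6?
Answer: 1444/25 ≈ 57.760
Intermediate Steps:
H(E) = 1 (H(E) = 5 - 4 = 1)
x(G, Y) = 6 + G*Y
O(d, U) = -2/5 (O(d, U) = 2/(-6 + 1) = 2/(-5) = 2*(-1/5) = -2/5)
(O(-9, -3) + x(H(-5), 2))**2 = (-2/5 + (6 + 1*2))**2 = (-2/5 + (6 + 2))**2 = (-2/5 + 8)**2 = (38/5)**2 = 1444/25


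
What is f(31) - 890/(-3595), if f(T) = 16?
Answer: 11682/719 ≈ 16.248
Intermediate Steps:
f(31) - 890/(-3595) = 16 - 890/(-3595) = 16 - 890*(-1/3595) = 16 + 178/719 = 11682/719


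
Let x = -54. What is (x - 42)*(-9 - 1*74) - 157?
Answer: 7811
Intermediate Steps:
(x - 42)*(-9 - 1*74) - 157 = (-54 - 42)*(-9 - 1*74) - 157 = -96*(-9 - 74) - 157 = -96*(-83) - 157 = 7968 - 157 = 7811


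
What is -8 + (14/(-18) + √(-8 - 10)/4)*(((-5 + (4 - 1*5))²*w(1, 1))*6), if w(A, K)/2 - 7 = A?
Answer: -2696 + 2592*I*√2 ≈ -2696.0 + 3665.6*I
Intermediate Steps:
w(A, K) = 14 + 2*A
-8 + (14/(-18) + √(-8 - 10)/4)*(((-5 + (4 - 1*5))²*w(1, 1))*6) = -8 + (14/(-18) + √(-8 - 10)/4)*(((-5 + (4 - 1*5))²*(14 + 2*1))*6) = -8 + (14*(-1/18) + √(-18)*(¼))*(((-5 + (4 - 5))²*(14 + 2))*6) = -8 + (-7/9 + (3*I*√2)*(¼))*(((-5 - 1)²*16)*6) = -8 + (-7/9 + 3*I*√2/4)*(((-6)²*16)*6) = -8 + (-7/9 + 3*I*√2/4)*((36*16)*6) = -8 + (-7/9 + 3*I*√2/4)*(576*6) = -8 + (-7/9 + 3*I*√2/4)*3456 = -8 + (-2688 + 2592*I*√2) = -2696 + 2592*I*√2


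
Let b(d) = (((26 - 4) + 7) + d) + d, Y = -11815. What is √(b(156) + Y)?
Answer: I*√11474 ≈ 107.12*I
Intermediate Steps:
b(d) = 29 + 2*d (b(d) = ((22 + 7) + d) + d = (29 + d) + d = 29 + 2*d)
√(b(156) + Y) = √((29 + 2*156) - 11815) = √((29 + 312) - 11815) = √(341 - 11815) = √(-11474) = I*√11474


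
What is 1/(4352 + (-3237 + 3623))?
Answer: 1/4738 ≈ 0.00021106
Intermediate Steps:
1/(4352 + (-3237 + 3623)) = 1/(4352 + 386) = 1/4738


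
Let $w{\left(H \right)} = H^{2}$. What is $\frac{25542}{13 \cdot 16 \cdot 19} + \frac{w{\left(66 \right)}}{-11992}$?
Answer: $\frac{18067797}{2962024} \approx 6.0998$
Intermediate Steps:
$\frac{25542}{13 \cdot 16 \cdot 19} + \frac{w{\left(66 \right)}}{-11992} = \frac{25542}{13 \cdot 16 \cdot 19} + \frac{66^{2}}{-11992} = \frac{25542}{208 \cdot 19} + 4356 \left(- \frac{1}{11992}\right) = \frac{25542}{3952} - \frac{1089}{2998} = 25542 \cdot \frac{1}{3952} - \frac{1089}{2998} = \frac{12771}{1976} - \frac{1089}{2998} = \frac{18067797}{2962024}$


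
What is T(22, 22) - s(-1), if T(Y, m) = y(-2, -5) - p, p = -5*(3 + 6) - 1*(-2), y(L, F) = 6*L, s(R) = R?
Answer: 32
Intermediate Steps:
p = -43 (p = -5*9 + 2 = -45 + 2 = -43)
T(Y, m) = 31 (T(Y, m) = 6*(-2) - 1*(-43) = -12 + 43 = 31)
T(22, 22) - s(-1) = 31 - 1*(-1) = 31 + 1 = 32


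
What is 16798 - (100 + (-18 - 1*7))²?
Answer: 11173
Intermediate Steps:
16798 - (100 + (-18 - 1*7))² = 16798 - (100 + (-18 - 7))² = 16798 - (100 - 25)² = 16798 - 1*75² = 16798 - 1*5625 = 16798 - 5625 = 11173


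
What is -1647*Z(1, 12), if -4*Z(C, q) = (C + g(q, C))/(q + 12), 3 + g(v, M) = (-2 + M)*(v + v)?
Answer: -7137/16 ≈ -446.06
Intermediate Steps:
g(v, M) = -3 + 2*v*(-2 + M) (g(v, M) = -3 + (-2 + M)*(v + v) = -3 + (-2 + M)*(2*v) = -3 + 2*v*(-2 + M))
Z(C, q) = -(-3 + C - 4*q + 2*C*q)/(4*(12 + q)) (Z(C, q) = -(C + (-3 - 4*q + 2*C*q))/(4*(q + 12)) = -(-3 + C - 4*q + 2*C*q)/(4*(12 + q)))
-1647*Z(1, 12) = -1647*(3 - 1*1 + 4*12 - 2*1*12)/(4*(12 + 12)) = -1647*(3 - 1 + 48 - 24)/(4*24) = -1647*26/(4*24) = -1647*13/48 = -7137/16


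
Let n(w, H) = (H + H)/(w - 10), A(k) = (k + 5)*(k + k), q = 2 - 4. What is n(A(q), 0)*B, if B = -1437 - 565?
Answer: 0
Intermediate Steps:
q = -2
A(k) = 2*k*(5 + k) (A(k) = (5 + k)*(2*k) = 2*k*(5 + k))
n(w, H) = 2*H/(-10 + w) (n(w, H) = (2*H)/(-10 + w) = 2*H/(-10 + w))
B = -2002
n(A(q), 0)*B = (2*0/(-10 + 2*(-2)*(5 - 2)))*(-2002) = (2*0/(-10 + 2*(-2)*3))*(-2002) = (2*0/(-10 - 12))*(-2002) = (2*0/(-22))*(-2002) = (2*0*(-1/22))*(-2002) = 0*(-2002) = 0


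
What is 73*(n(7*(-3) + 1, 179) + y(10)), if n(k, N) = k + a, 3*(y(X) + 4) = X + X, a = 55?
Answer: 8249/3 ≈ 2749.7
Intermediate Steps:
y(X) = -4 + 2*X/3 (y(X) = -4 + (X + X)/3 = -4 + (2*X)/3 = -4 + 2*X/3)
n(k, N) = 55 + k (n(k, N) = k + 55 = 55 + k)
73*(n(7*(-3) + 1, 179) + y(10)) = 73*((55 + (7*(-3) + 1)) + (-4 + (⅔)*10)) = 73*((55 + (-21 + 1)) + (-4 + 20/3)) = 73*((55 - 20) + 8/3) = 73*(35 + 8/3) = 73*(113/3) = 8249/3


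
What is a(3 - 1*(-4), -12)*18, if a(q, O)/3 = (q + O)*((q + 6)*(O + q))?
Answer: 17550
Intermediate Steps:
a(q, O) = 3*(O + q)²*(6 + q) (a(q, O) = 3*((q + O)*((q + 6)*(O + q))) = 3*((O + q)*((6 + q)*(O + q))) = 3*((O + q)²*(6 + q)) = 3*(O + q)²*(6 + q))
a(3 - 1*(-4), -12)*18 = (3*(-12 + (3 - 1*(-4)))²*(6 + (3 - 1*(-4))))*18 = (3*(-12 + (3 + 4))²*(6 + (3 + 4)))*18 = (3*(-12 + 7)²*(6 + 7))*18 = (3*(-5)²*13)*18 = (3*25*13)*18 = 975*18 = 17550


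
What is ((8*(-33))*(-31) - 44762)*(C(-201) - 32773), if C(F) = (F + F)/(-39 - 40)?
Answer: 94688188370/79 ≈ 1.1986e+9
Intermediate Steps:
C(F) = -2*F/79 (C(F) = (2*F)/(-79) = (2*F)*(-1/79) = -2*F/79)
((8*(-33))*(-31) - 44762)*(C(-201) - 32773) = ((8*(-33))*(-31) - 44762)*(-2/79*(-201) - 32773) = (-264*(-31) - 44762)*(402/79 - 32773) = (8184 - 44762)*(-2588665/79) = -36578*(-2588665/79) = 94688188370/79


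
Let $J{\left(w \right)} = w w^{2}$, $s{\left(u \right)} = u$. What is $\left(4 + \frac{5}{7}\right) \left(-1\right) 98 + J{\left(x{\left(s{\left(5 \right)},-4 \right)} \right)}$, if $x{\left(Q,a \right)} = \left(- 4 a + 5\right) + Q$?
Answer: $17114$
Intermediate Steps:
$x{\left(Q,a \right)} = 5 + Q - 4 a$ ($x{\left(Q,a \right)} = \left(5 - 4 a\right) + Q = 5 + Q - 4 a$)
$J{\left(w \right)} = w^{3}$
$\left(4 + \frac{5}{7}\right) \left(-1\right) 98 + J{\left(x{\left(s{\left(5 \right)},-4 \right)} \right)} = \left(4 + \frac{5}{7}\right) \left(-1\right) 98 + \left(5 + 5 - -16\right)^{3} = \left(4 + 5 \cdot \frac{1}{7}\right) \left(-1\right) 98 + \left(5 + 5 + 16\right)^{3} = \left(4 + \frac{5}{7}\right) \left(-1\right) 98 + 26^{3} = \frac{33}{7} \left(-1\right) 98 + 17576 = \left(- \frac{33}{7}\right) 98 + 17576 = -462 + 17576 = 17114$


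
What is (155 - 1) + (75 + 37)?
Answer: 266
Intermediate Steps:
(155 - 1) + (75 + 37) = 154 + 112 = 266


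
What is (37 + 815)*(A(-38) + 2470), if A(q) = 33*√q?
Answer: 2104440 + 28116*I*√38 ≈ 2.1044e+6 + 1.7332e+5*I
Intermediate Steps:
(37 + 815)*(A(-38) + 2470) = (37 + 815)*(33*√(-38) + 2470) = 852*(33*(I*√38) + 2470) = 852*(33*I*√38 + 2470) = 852*(2470 + 33*I*√38) = 2104440 + 28116*I*√38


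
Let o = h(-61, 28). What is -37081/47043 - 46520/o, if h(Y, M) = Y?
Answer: 2186178419/2869623 ≈ 761.83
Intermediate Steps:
o = -61
-37081/47043 - 46520/o = -37081/47043 - 46520/(-61) = -37081*1/47043 - 46520*(-1/61) = -37081/47043 + 46520/61 = 2186178419/2869623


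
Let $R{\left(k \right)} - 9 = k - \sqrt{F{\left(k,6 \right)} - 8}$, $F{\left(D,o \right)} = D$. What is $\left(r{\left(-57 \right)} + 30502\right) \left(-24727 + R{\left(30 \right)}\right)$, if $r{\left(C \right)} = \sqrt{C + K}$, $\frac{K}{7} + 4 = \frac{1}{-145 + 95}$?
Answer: $- \frac{\left(24688 + \sqrt{22}\right) \left(305020 + 3 i \sqrt{946}\right)}{10} \approx -7.5318 \cdot 10^{8} - 2.2784 \cdot 10^{5} i$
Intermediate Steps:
$R{\left(k \right)} = 9 + k - \sqrt{-8 + k}$ ($R{\left(k \right)} = 9 + \left(k - \sqrt{k - 8}\right) = 9 + \left(k - \sqrt{-8 + k}\right) = 9 + k - \sqrt{-8 + k}$)
$K = - \frac{1407}{50}$ ($K = -28 + \frac{7}{-145 + 95} = -28 + \frac{7}{-50} = -28 + 7 \left(- \frac{1}{50}\right) = -28 - \frac{7}{50} = - \frac{1407}{50} \approx -28.14$)
$r{\left(C \right)} = \sqrt{- \frac{1407}{50} + C}$ ($r{\left(C \right)} = \sqrt{C - \frac{1407}{50}} = \sqrt{- \frac{1407}{50} + C}$)
$\left(r{\left(-57 \right)} + 30502\right) \left(-24727 + R{\left(30 \right)}\right) = \left(\frac{\sqrt{-2814 + 100 \left(-57\right)}}{10} + 30502\right) \left(-24727 + \left(9 + 30 - \sqrt{-8 + 30}\right)\right) = \left(\frac{\sqrt{-2814 - 5700}}{10} + 30502\right) \left(-24727 + \left(9 + 30 - \sqrt{22}\right)\right) = \left(\frac{\sqrt{-8514}}{10} + 30502\right) \left(-24727 + \left(39 - \sqrt{22}\right)\right) = \left(\frac{3 i \sqrt{946}}{10} + 30502\right) \left(-24688 - \sqrt{22}\right) = \left(30502 + \frac{3 i \sqrt{946}}{10}\right) \left(-24688 - \sqrt{22}\right) = \left(-24688 - \sqrt{22}\right) \left(30502 + \frac{3 i \sqrt{946}}{10}\right)$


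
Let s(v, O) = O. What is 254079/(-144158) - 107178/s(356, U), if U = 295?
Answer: -2217931347/6075230 ≈ -365.08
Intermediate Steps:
254079/(-144158) - 107178/s(356, U) = 254079/(-144158) - 107178/295 = 254079*(-1/144158) - 107178*1/295 = -36297/20594 - 107178/295 = -2217931347/6075230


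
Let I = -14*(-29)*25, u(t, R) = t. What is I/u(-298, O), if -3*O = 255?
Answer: -5075/149 ≈ -34.060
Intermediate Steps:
O = -85 (O = -1/3*255 = -85)
I = 10150 (I = 406*25 = 10150)
I/u(-298, O) = 10150/(-298) = 10150*(-1/298) = -5075/149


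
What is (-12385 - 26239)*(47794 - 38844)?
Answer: -345684800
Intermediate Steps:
(-12385 - 26239)*(47794 - 38844) = -38624*8950 = -345684800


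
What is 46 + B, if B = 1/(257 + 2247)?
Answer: 115185/2504 ≈ 46.000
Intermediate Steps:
B = 1/2504 ≈ 0.00039936
46 + B = 46 + 1/2504 = 115185/2504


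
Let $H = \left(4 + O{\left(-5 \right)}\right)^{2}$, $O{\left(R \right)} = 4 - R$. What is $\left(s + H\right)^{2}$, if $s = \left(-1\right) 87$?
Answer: $6724$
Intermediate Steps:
$H = 169$ ($H = \left(4 + \left(4 - -5\right)\right)^{2} = \left(4 + \left(4 + 5\right)\right)^{2} = \left(4 + 9\right)^{2} = 13^{2} = 169$)
$s = -87$
$\left(s + H\right)^{2} = \left(-87 + 169\right)^{2} = 82^{2} = 6724$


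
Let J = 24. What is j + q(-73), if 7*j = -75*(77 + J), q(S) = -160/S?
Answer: -551855/511 ≈ -1080.0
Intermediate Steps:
j = -7575/7 (j = (-75*(77 + 24))/7 = (-75*101)/7 = (⅐)*(-7575) = -7575/7 ≈ -1082.1)
j + q(-73) = -7575/7 - 160/(-73) = -7575/7 - 160*(-1/73) = -7575/7 + 160/73 = -551855/511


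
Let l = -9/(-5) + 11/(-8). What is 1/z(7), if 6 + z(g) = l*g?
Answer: -40/121 ≈ -0.33058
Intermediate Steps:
l = 17/40 (l = -9*(-1/5) + 11*(-1/8) = 9/5 - 11/8 = 17/40 ≈ 0.42500)
z(g) = -6 + 17*g/40
1/z(7) = 1/(-6 + (17/40)*7) = 1/(-6 + 119/40) = 1/(-121/40) = -40/121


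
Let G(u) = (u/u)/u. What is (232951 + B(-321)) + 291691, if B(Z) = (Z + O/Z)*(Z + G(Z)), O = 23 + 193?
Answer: 7188827124/11449 ≈ 6.2790e+5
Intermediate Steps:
G(u) = 1/u
O = 216
B(Z) = (Z + 1/Z)*(Z + 216/Z) (B(Z) = (Z + 216/Z)*(Z + 1/Z) = (Z + 1/Z)*(Z + 216/Z))
(232951 + B(-321)) + 291691 = (232951 + (217 + (-321)**2 + 216/(-321)**2)) + 291691 = (232951 + (217 + 103041 + 216*(1/103041))) + 291691 = (232951 + (217 + 103041 + 24/11449)) + 291691 = (232951 + 1182200866/11449) + 291691 = 3849256865/11449 + 291691 = 7188827124/11449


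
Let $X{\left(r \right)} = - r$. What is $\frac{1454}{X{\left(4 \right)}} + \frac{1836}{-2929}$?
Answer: $- \frac{2133055}{5858} \approx -364.13$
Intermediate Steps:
$\frac{1454}{X{\left(4 \right)}} + \frac{1836}{-2929} = \frac{1454}{\left(-1\right) 4} + \frac{1836}{-2929} = \frac{1454}{-4} + 1836 \left(- \frac{1}{2929}\right) = 1454 \left(- \frac{1}{4}\right) - \frac{1836}{2929} = - \frac{727}{2} - \frac{1836}{2929} = - \frac{2133055}{5858}$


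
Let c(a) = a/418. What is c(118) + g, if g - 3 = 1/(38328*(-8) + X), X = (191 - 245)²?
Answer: 208343479/63474972 ≈ 3.2823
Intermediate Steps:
X = 2916 (X = (-54)² = 2916)
c(a) = a/418 (c(a) = a*(1/418) = a/418)
g = 911123/303708 (g = 3 + 1/(38328*(-8) + 2916) = 3 + 1/(-306624 + 2916) = 3 + 1/(-303708) = 3 - 1/303708 = 911123/303708 ≈ 3.0000)
c(118) + g = (1/418)*118 + 911123/303708 = 59/209 + 911123/303708 = 208343479/63474972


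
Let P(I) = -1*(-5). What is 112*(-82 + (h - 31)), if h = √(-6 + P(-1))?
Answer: -12656 + 112*I ≈ -12656.0 + 112.0*I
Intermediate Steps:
P(I) = 5
h = I (h = √(-6 + 5) = √(-1) = I ≈ 1.0*I)
112*(-82 + (h - 31)) = 112*(-82 + (I - 31)) = 112*(-82 + (-31 + I)) = 112*(-113 + I) = -12656 + 112*I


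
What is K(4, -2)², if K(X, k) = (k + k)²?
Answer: 256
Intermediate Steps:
K(X, k) = 4*k² (K(X, k) = (2*k)² = 4*k²)
K(4, -2)² = (4*(-2)²)² = (4*4)² = 16² = 256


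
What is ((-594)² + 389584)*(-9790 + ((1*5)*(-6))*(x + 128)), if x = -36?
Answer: -9317371000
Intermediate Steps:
((-594)² + 389584)*(-9790 + ((1*5)*(-6))*(x + 128)) = ((-594)² + 389584)*(-9790 + ((1*5)*(-6))*(-36 + 128)) = (352836 + 389584)*(-9790 + (5*(-6))*92) = 742420*(-9790 - 30*92) = 742420*(-9790 - 2760) = 742420*(-12550) = -9317371000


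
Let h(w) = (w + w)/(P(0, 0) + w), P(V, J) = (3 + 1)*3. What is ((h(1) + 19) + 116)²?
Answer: 3087049/169 ≈ 18267.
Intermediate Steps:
P(V, J) = 12 (P(V, J) = 4*3 = 12)
h(w) = 2*w/(12 + w) (h(w) = (w + w)/(12 + w) = (2*w)/(12 + w) = 2*w/(12 + w))
((h(1) + 19) + 116)² = ((2*1/(12 + 1) + 19) + 116)² = ((2*1/13 + 19) + 116)² = ((2*1*(1/13) + 19) + 116)² = ((2/13 + 19) + 116)² = (249/13 + 116)² = (1757/13)² = 3087049/169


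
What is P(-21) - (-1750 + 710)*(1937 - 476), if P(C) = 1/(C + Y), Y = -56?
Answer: 116996879/77 ≈ 1.5194e+6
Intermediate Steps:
P(C) = 1/(-56 + C) (P(C) = 1/(C - 56) = 1/(-56 + C))
P(-21) - (-1750 + 710)*(1937 - 476) = 1/(-56 - 21) - (-1750 + 710)*(1937 - 476) = 1/(-77) - (-1040)*1461 = -1/77 - 1*(-1519440) = -1/77 + 1519440 = 116996879/77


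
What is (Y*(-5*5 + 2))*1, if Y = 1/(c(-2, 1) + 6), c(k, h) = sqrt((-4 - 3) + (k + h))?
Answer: -69/22 + 23*I*sqrt(2)/22 ≈ -3.1364 + 1.4785*I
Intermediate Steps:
c(k, h) = sqrt(-7 + h + k) (c(k, h) = sqrt(-7 + (h + k)) = sqrt(-7 + h + k))
Y = 1/(6 + 2*I*sqrt(2)) (Y = 1/(sqrt(-7 + 1 - 2) + 6) = 1/(sqrt(-8) + 6) = 1/(2*I*sqrt(2) + 6) = 1/(6 + 2*I*sqrt(2)) ≈ 0.13636 - 0.064282*I)
(Y*(-5*5 + 2))*1 = ((3/22 - I*sqrt(2)/22)*(-5*5 + 2))*1 = ((3/22 - I*sqrt(2)/22)*(-25 + 2))*1 = ((3/22 - I*sqrt(2)/22)*(-23))*1 = (-69/22 + 23*I*sqrt(2)/22)*1 = -69/22 + 23*I*sqrt(2)/22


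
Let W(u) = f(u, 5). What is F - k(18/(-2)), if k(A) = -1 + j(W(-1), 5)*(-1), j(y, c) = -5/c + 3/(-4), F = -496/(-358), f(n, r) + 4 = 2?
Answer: 455/716 ≈ 0.63548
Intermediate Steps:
f(n, r) = -2 (f(n, r) = -4 + 2 = -2)
W(u) = -2
F = 248/179 (F = -496*(-1/358) = 248/179 ≈ 1.3855)
j(y, c) = -3/4 - 5/c (j(y, c) = -5/c + 3*(-1/4) = -5/c - 3/4 = -3/4 - 5/c)
k(A) = 3/4 (k(A) = -1 + (-3/4 - 5/5)*(-1) = -1 + (-3/4 - 5*1/5)*(-1) = -1 + (-3/4 - 1)*(-1) = -1 - 7/4*(-1) = -1 + 7/4 = 3/4)
F - k(18/(-2)) = 248/179 - 1*3/4 = 248/179 - 3/4 = 455/716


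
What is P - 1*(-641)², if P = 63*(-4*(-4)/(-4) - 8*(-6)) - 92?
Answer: -408201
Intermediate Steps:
P = 2680 (P = 63*(16*(-¼) + 48) - 92 = 63*(-4 + 48) - 92 = 63*44 - 92 = 2772 - 92 = 2680)
P - 1*(-641)² = 2680 - 1*(-641)² = 2680 - 1*410881 = 2680 - 410881 = -408201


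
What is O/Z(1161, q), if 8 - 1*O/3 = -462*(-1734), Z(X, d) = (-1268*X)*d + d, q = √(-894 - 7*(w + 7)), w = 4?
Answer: -2403300*I*√971/1429454737 ≈ -0.05239*I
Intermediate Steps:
q = I*√971 (q = √(-894 - 7*(4 + 7)) = √(-894 - 7*11) = √(-894 - 77) = √(-971) = I*√971 ≈ 31.161*I)
Z(X, d) = d - 1268*X*d (Z(X, d) = -1268*X*d + d = d - 1268*X*d)
O = -2403300 (O = 24 - (-1386)*(-1734) = 24 - 3*801108 = 24 - 2403324 = -2403300)
O/Z(1161, q) = -2403300*(-I*√971/(971*(1 - 1268*1161))) = -2403300*(-I*√971/(971*(1 - 1472148))) = -2403300*I*√971/1429454737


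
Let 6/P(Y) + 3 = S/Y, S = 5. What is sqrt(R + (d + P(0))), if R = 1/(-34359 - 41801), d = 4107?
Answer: sqrt(372219051610)/9520 ≈ 64.086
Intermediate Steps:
P(Y) = 6/(-3 + 5/Y)
R = -1/76160 (R = 1/(-76160) = -1/76160 ≈ -1.3130e-5)
sqrt(R + (d + P(0))) = sqrt(-1/76160 + (4107 - 6*0/(-5 + 3*0))) = sqrt(-1/76160 + (4107 - 6*0/(-5 + 0))) = sqrt(-1/76160 + (4107 - 6*0/(-5))) = sqrt(-1/76160 + (4107 - 6*0*(-1/5))) = sqrt(-1/76160 + (4107 + 0)) = sqrt(-1/76160 + 4107) = sqrt(312789119/76160) = sqrt(372219051610)/9520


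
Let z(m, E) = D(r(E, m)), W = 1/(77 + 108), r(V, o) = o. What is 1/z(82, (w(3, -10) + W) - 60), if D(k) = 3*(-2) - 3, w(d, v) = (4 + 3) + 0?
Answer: -⅑ ≈ -0.11111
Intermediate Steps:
w(d, v) = 7 (w(d, v) = 7 + 0 = 7)
W = 1/185 ≈ 0.0054054
D(k) = -9 (D(k) = -6 - 3 = -9)
z(m, E) = -9
1/z(82, (w(3, -10) + W) - 60) = 1/(-9) = -⅑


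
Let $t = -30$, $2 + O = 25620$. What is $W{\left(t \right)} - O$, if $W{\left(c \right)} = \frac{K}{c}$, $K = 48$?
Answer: $- \frac{128098}{5} \approx -25620.0$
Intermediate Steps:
$O = 25618$ ($O = -2 + 25620 = 25618$)
$W{\left(c \right)} = \frac{48}{c}$
$W{\left(t \right)} - O = \frac{48}{-30} - 25618 = 48 \left(- \frac{1}{30}\right) - 25618 = - \frac{8}{5} - 25618 = - \frac{128098}{5}$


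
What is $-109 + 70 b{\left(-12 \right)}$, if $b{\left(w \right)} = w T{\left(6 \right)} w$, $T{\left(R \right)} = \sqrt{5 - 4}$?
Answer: $9971$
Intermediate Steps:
$T{\left(R \right)} = 1$ ($T{\left(R \right)} = \sqrt{1} = 1$)
$b{\left(w \right)} = w^{2}$ ($b{\left(w \right)} = w 1 w = w w = w^{2}$)
$-109 + 70 b{\left(-12 \right)} = -109 + 70 \left(-12\right)^{2} = -109 + 70 \cdot 144 = -109 + 10080 = 9971$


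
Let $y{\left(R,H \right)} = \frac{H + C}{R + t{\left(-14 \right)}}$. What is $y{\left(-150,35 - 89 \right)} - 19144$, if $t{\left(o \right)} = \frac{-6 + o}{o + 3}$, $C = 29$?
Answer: $- \frac{6240889}{326} \approx -19144.0$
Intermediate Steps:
$t{\left(o \right)} = \frac{-6 + o}{3 + o}$
$y{\left(R,H \right)} = \frac{29 + H}{\frac{20}{11} + R}$ ($y{\left(R,H \right)} = \frac{H + 29}{R + \frac{-6 - 14}{3 - 14}} = \frac{29 + H}{R + \frac{1}{-11} \left(-20\right)} = \frac{29 + H}{R - - \frac{20}{11}} = \frac{29 + H}{R + \frac{20}{11}} = \frac{29 + H}{\frac{20}{11} + R}$)
$y{\left(-150,35 - 89 \right)} - 19144 = \frac{11 \left(29 + \left(35 - 89\right)\right)}{20 + 11 \left(-150\right)} - 19144 = \frac{11 \left(29 + \left(35 - 89\right)\right)}{20 - 1650} - 19144 = \frac{11 \left(29 - 54\right)}{-1630} - 19144 = 11 \left(- \frac{1}{1630}\right) \left(-25\right) - 19144 = \frac{55}{326} - 19144 = - \frac{6240889}{326}$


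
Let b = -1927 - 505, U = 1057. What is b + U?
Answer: -1375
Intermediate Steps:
b = -2432
b + U = -2432 + 1057 = -1375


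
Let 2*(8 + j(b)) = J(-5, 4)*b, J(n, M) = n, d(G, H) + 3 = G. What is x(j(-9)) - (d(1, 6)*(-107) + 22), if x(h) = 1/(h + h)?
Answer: -6843/29 ≈ -235.97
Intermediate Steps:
d(G, H) = -3 + G
j(b) = -8 - 5*b/2 (j(b) = -8 + (-5*b)/2 = -8 - 5*b/2)
x(h) = 1/(2*h)
x(j(-9)) - (d(1, 6)*(-107) + 22) = 1/(2*(-8 - 5/2*(-9))) - ((-3 + 1)*(-107) + 22) = 1/(2*(-8 + 45/2)) - (-2*(-107) + 22) = 1/(2*(29/2)) - (214 + 22) = (½)*(2/29) - 1*236 = 1/29 - 236 = -6843/29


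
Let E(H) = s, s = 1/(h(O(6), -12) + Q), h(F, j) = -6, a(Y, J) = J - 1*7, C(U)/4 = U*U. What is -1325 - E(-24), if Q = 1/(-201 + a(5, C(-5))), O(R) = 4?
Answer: -859817/649 ≈ -1324.8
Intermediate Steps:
C(U) = 4*U² (C(U) = 4*(U*U) = 4*U²)
a(Y, J) = -7 + J (a(Y, J) = J - 7 = -7 + J)
Q = -1/108 (Q = 1/(-201 + (-7 + 4*(-5)²)) = 1/(-201 + (-7 + 4*25)) = 1/(-201 + (-7 + 100)) = 1/(-201 + 93) = 1/(-108) = -1/108 ≈ -0.0092593)
s = -108/649 (s = 1/(-6 - 1/108) = 1/(-649/108) = -108/649 ≈ -0.16641)
E(H) = -108/649
-1325 - E(-24) = -1325 - 1*(-108/649) = -1325 + 108/649 = -859817/649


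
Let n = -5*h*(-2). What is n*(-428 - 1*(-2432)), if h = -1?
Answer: -20040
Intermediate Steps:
n = -10 (n = -5*(-1)*(-2) = 5*(-2) = -10)
n*(-428 - 1*(-2432)) = -10*(-428 - 1*(-2432)) = -10*(-428 + 2432) = -10*2004 = -20040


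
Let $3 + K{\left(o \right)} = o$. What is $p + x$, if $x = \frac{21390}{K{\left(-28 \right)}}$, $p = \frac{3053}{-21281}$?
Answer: $- \frac{14686943}{21281} \approx -690.14$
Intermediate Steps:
$p = - \frac{3053}{21281}$ ($p = 3053 \left(- \frac{1}{21281}\right) = - \frac{3053}{21281} \approx -0.14346$)
$K{\left(o \right)} = -3 + o$
$x = -690$ ($x = \frac{21390}{-3 - 28} = \frac{21390}{-31} = 21390 \left(- \frac{1}{31}\right) = -690$)
$p + x = - \frac{3053}{21281} - 690 = - \frac{14686943}{21281}$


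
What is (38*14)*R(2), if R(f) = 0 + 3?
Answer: 1596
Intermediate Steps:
R(f) = 3
(38*14)*R(2) = (38*14)*3 = 532*3 = 1596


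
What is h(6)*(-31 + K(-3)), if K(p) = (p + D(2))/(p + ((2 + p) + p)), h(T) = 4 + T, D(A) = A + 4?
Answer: -2200/7 ≈ -314.29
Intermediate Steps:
D(A) = 4 + A
K(p) = (6 + p)/(2 + 3*p) (K(p) = (p + (4 + 2))/(p + ((2 + p) + p)) = (p + 6)/(p + (2 + 2*p)) = (6 + p)/(2 + 3*p))
h(6)*(-31 + K(-3)) = (4 + 6)*(-31 + (6 - 3)/(2 + 3*(-3))) = 10*(-31 + 3/(2 - 9)) = 10*(-31 + 3/(-7)) = 10*(-31 - ⅐*3) = 10*(-31 - 3/7) = 10*(-220/7) = -2200/7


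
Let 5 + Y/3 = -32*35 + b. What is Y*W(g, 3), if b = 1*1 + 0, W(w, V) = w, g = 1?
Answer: -3372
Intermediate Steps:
b = 1 (b = 1 + 0 = 1)
Y = -3372 (Y = -15 + 3*(-32*35 + 1) = -15 + 3*(-1120 + 1) = -15 + 3*(-1119) = -15 - 3357 = -3372)
Y*W(g, 3) = -3372*1 = -3372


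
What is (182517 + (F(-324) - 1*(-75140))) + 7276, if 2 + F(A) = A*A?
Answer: 369907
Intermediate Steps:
F(A) = -2 + A**2 (F(A) = -2 + A*A = -2 + A**2)
(182517 + (F(-324) - 1*(-75140))) + 7276 = (182517 + ((-2 + (-324)**2) - 1*(-75140))) + 7276 = (182517 + ((-2 + 104976) + 75140)) + 7276 = (182517 + (104974 + 75140)) + 7276 = (182517 + 180114) + 7276 = 362631 + 7276 = 369907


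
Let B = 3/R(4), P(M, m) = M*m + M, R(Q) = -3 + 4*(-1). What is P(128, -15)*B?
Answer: 768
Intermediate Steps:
R(Q) = -7 (R(Q) = -3 - 4 = -7)
P(M, m) = M + M*m
B = -3/7 (B = 3/(-7) = 3*(-⅐) = -3/7 ≈ -0.42857)
P(128, -15)*B = (128*(1 - 15))*(-3/7) = (128*(-14))*(-3/7) = -1792*(-3/7) = 768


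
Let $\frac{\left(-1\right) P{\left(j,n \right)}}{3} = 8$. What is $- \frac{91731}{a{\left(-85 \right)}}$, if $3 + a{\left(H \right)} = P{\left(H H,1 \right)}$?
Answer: $\frac{30577}{9} \approx 3397.4$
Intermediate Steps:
$P{\left(j,n \right)} = -24$ ($P{\left(j,n \right)} = \left(-3\right) 8 = -24$)
$a{\left(H \right)} = -27$ ($a{\left(H \right)} = -3 - 24 = -27$)
$- \frac{91731}{a{\left(-85 \right)}} = - \frac{91731}{-27} = \left(-91731\right) \left(- \frac{1}{27}\right) = \frac{30577}{9}$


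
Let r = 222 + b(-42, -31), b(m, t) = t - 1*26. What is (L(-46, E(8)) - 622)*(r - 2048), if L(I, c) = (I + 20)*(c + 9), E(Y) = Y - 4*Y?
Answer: 436856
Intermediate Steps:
E(Y) = -3*Y
b(m, t) = -26 + t (b(m, t) = t - 26 = -26 + t)
L(I, c) = (9 + c)*(20 + I) (L(I, c) = (20 + I)*(9 + c) = (9 + c)*(20 + I))
r = 165 (r = 222 + (-26 - 31) = 222 - 57 = 165)
(L(-46, E(8)) - 622)*(r - 2048) = ((180 + 9*(-46) + 20*(-3*8) - (-138)*8) - 622)*(165 - 2048) = ((180 - 414 + 20*(-24) - 46*(-24)) - 622)*(-1883) = ((180 - 414 - 480 + 1104) - 622)*(-1883) = (390 - 622)*(-1883) = -232*(-1883) = 436856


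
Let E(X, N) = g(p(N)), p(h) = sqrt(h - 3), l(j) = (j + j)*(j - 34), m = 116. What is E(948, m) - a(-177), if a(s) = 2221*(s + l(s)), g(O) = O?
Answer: -165502257 + sqrt(113) ≈ -1.6550e+8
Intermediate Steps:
l(j) = 2*j*(-34 + j) (l(j) = (2*j)*(-34 + j) = 2*j*(-34 + j))
p(h) = sqrt(-3 + h)
a(s) = 2221*s + 4442*s*(-34 + s) (a(s) = 2221*(s + 2*s*(-34 + s)) = 2221*s + 4442*s*(-34 + s))
E(X, N) = sqrt(-3 + N)
E(948, m) - a(-177) = sqrt(-3 + 116) - 2221*(-177)*(-67 + 2*(-177)) = sqrt(113) - 2221*(-177)*(-67 - 354) = sqrt(113) - 2221*(-177)*(-421) = sqrt(113) - 1*165502257 = sqrt(113) - 165502257 = -165502257 + sqrt(113)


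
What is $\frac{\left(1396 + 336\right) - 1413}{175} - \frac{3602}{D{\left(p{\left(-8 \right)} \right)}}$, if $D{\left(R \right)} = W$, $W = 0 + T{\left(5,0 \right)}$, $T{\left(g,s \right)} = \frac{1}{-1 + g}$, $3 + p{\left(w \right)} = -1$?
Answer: $- \frac{2521081}{175} \approx -14406.0$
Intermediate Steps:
$p{\left(w \right)} = -4$ ($p{\left(w \right)} = -3 - 1 = -4$)
$W = \frac{1}{4}$ ($W = 0 + \frac{1}{-1 + 5} = 0 + \frac{1}{4} = \frac{1}{4} \approx 0.25$)
$D{\left(R \right)} = \frac{1}{4}$
$\frac{\left(1396 + 336\right) - 1413}{175} - \frac{3602}{D{\left(p{\left(-8 \right)} \right)}} = \frac{\left(1396 + 336\right) - 1413}{175} - 3602 \frac{1}{\frac{1}{4}} = \left(1732 - 1413\right) \frac{1}{175} - 14408 = 319 \cdot \frac{1}{175} - 14408 = \frac{319}{175} - 14408 = - \frac{2521081}{175}$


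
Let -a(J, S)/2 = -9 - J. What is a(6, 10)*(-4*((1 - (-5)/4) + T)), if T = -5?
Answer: 330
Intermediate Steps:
a(J, S) = 18 + 2*J (a(J, S) = -2*(-9 - J) = 18 + 2*J)
a(6, 10)*(-4*((1 - (-5)/4) + T)) = (18 + 2*6)*(-4*((1 - (-5)/4) - 5)) = (18 + 12)*(-4*((1 - (-5)/4) - 5)) = 30*(-4*((1 - 1*(-5/4)) - 5)) = 30*(-4*((1 + 5/4) - 5)) = 30*(-4*(9/4 - 5)) = 30*(-4*(-11)/4) = 30*(-1*(-11)) = 30*11 = 330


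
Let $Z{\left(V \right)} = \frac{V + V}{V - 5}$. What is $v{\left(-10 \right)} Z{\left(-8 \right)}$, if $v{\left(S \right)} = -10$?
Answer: $- \frac{160}{13} \approx -12.308$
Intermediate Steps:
$Z{\left(V \right)} = \frac{2 V}{-5 + V}$
$v{\left(-10 \right)} Z{\left(-8 \right)} = - 10 \cdot 2 \left(-8\right) \frac{1}{-5 - 8} = - 10 \cdot 2 \left(-8\right) \frac{1}{-13} = - 10 \cdot 2 \left(-8\right) \left(- \frac{1}{13}\right) = \left(-10\right) \frac{16}{13} = - \frac{160}{13}$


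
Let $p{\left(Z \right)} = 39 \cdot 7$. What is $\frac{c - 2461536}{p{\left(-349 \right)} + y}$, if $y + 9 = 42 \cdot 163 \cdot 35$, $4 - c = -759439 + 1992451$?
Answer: $- \frac{1847272}{119937} \approx -15.402$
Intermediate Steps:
$p{\left(Z \right)} = 273$
$c = -1233008$ ($c = 4 - \left(-759439 + 1992451\right) = 4 - 1233012 = -1233008$)
$y = 239601$ ($y = -9 + 42 \cdot 163 \cdot 35 = -9 + 6846 \cdot 35 = -9 + 239610 = 239601$)
$\frac{c - 2461536}{p{\left(-349 \right)} + y} = \frac{-1233008 - 2461536}{273 + 239601} = - \frac{3694544}{239874} = \left(-3694544\right) \frac{1}{239874} = - \frac{1847272}{119937}$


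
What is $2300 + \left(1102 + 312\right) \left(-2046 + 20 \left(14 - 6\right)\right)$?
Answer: $-2664504$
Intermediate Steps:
$2300 + \left(1102 + 312\right) \left(-2046 + 20 \left(14 - 6\right)\right) = 2300 + 1414 \left(-2046 + 20 \cdot 8\right) = 2300 + 1414 \left(-2046 + 160\right) = 2300 + 1414 \left(-1886\right) = 2300 - 2666804 = -2664504$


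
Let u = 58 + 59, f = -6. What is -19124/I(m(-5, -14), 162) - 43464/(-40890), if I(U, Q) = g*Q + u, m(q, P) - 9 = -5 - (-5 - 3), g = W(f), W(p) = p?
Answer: 27304736/1165365 ≈ 23.430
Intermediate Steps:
u = 117
g = -6
m(q, P) = 12 (m(q, P) = 9 + (-5 - (-5 - 3)) = 9 + (-5 - 1*(-8)) = 9 + (-5 + 8) = 9 + 3 = 12)
I(U, Q) = 117 - 6*Q (I(U, Q) = -6*Q + 117 = 117 - 6*Q)
-19124/I(m(-5, -14), 162) - 43464/(-40890) = -19124/(117 - 6*162) - 43464/(-40890) = -19124/(117 - 972) - 43464*(-1/40890) = -19124/(-855) + 7244/6815 = -19124*(-1/855) + 7244/6815 = 19124/855 + 7244/6815 = 27304736/1165365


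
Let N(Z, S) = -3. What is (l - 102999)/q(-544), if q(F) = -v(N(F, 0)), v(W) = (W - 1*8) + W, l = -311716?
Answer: -59245/2 ≈ -29623.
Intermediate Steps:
v(W) = -8 + 2*W (v(W) = (W - 8) + W = (-8 + W) + W = -8 + 2*W)
q(F) = 14 (q(F) = -(-8 + 2*(-3)) = -(-8 - 6) = -1*(-14) = 14)
(l - 102999)/q(-544) = (-311716 - 102999)/14 = -414715*1/14 = -59245/2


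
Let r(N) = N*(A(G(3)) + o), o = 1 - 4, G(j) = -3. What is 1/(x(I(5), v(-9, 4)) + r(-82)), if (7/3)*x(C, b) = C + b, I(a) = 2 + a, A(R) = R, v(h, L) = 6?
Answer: 7/3483 ≈ 0.0020098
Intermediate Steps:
o = -3
r(N) = -6*N (r(N) = N*(-3 - 3) = N*(-6) = -6*N)
x(C, b) = 3*C/7 + 3*b/7 (x(C, b) = 3*(C + b)/7 = 3*C/7 + 3*b/7)
1/(x(I(5), v(-9, 4)) + r(-82)) = 1/((3*(2 + 5)/7 + (3/7)*6) - 6*(-82)) = 1/(((3/7)*7 + 18/7) + 492) = 1/((3 + 18/7) + 492) = 1/(39/7 + 492) = 1/(3483/7) = 7/3483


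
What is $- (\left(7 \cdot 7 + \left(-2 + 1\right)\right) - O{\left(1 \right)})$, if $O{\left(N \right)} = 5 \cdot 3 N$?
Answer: $-33$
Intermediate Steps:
$O{\left(N \right)} = 15 N$
$- (\left(7 \cdot 7 + \left(-2 + 1\right)\right) - O{\left(1 \right)}) = - (\left(7 \cdot 7 + \left(-2 + 1\right)\right) - 15 \cdot 1) = - (\left(49 - 1\right) - 15) = - (48 - 15) = \left(-1\right) 33 = -33$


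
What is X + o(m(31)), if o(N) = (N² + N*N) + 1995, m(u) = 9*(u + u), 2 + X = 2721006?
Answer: 3345727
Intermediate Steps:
X = 2721004 (X = -2 + 2721006 = 2721004)
m(u) = 18*u (m(u) = 9*(2*u) = 18*u)
o(N) = 1995 + 2*N² (o(N) = (N² + N²) + 1995 = 2*N² + 1995 = 1995 + 2*N²)
X + o(m(31)) = 2721004 + (1995 + 2*(18*31)²) = 2721004 + (1995 + 2*558²) = 2721004 + (1995 + 2*311364) = 2721004 + (1995 + 622728) = 2721004 + 624723 = 3345727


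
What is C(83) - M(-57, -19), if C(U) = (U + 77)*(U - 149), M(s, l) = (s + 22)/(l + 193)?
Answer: -1837405/174 ≈ -10560.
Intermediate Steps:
M(s, l) = (22 + s)/(193 + l)
C(U) = (-149 + U)*(77 + U) (C(U) = (77 + U)*(-149 + U) = (-149 + U)*(77 + U))
C(83) - M(-57, -19) = (-11473 + 83² - 72*83) - (22 - 57)/(193 - 19) = (-11473 + 6889 - 5976) - (-35)/174 = -10560 - (-35)/174 = -10560 - 1*(-35/174) = -10560 + 35/174 = -1837405/174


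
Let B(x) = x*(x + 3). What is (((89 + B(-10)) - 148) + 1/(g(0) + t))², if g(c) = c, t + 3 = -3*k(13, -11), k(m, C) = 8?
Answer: 87616/729 ≈ 120.19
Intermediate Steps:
B(x) = x*(3 + x)
t = -27 (t = -3 - 3*8 = -3 - 24 = -27)
(((89 + B(-10)) - 148) + 1/(g(0) + t))² = (((89 - 10*(3 - 10)) - 148) + 1/(0 - 27))² = (((89 - 10*(-7)) - 148) + 1/(-27))² = (((89 + 70) - 148) - 1/27)² = ((159 - 148) - 1/27)² = (11 - 1/27)² = (296/27)² = 87616/729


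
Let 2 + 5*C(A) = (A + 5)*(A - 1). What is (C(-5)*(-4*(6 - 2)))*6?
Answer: 192/5 ≈ 38.400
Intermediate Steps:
C(A) = -2/5 + (-1 + A)*(5 + A)/5 (C(A) = -2/5 + ((A + 5)*(A - 1))/5 = -2/5 + ((5 + A)*(-1 + A))/5 = -2/5 + ((-1 + A)*(5 + A))/5 = -2/5 + (-1 + A)*(5 + A)/5)
(C(-5)*(-4*(6 - 2)))*6 = ((-7/5 + (1/5)*(-5)**2 + (4/5)*(-5))*(-4*(6 - 2)))*6 = ((-7/5 + (1/5)*25 - 4)*(-4*4))*6 = ((-7/5 + 5 - 4)*(-16))*6 = -2/5*(-16)*6 = (32/5)*6 = 192/5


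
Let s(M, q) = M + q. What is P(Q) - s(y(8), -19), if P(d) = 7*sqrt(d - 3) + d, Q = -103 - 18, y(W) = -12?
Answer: -90 + 14*I*sqrt(31) ≈ -90.0 + 77.949*I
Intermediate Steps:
Q = -121
P(d) = d + 7*sqrt(-3 + d) (P(d) = 7*sqrt(-3 + d) + d = d + 7*sqrt(-3 + d))
P(Q) - s(y(8), -19) = (-121 + 7*sqrt(-3 - 121)) - (-12 - 19) = (-121 + 7*sqrt(-124)) - 1*(-31) = (-121 + 7*(2*I*sqrt(31))) + 31 = (-121 + 14*I*sqrt(31)) + 31 = -90 + 14*I*sqrt(31)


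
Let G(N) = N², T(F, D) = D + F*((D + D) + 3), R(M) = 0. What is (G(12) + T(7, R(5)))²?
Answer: 27225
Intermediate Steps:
T(F, D) = D + F*(3 + 2*D) (T(F, D) = D + F*(2*D + 3) = D + F*(3 + 2*D))
(G(12) + T(7, R(5)))² = (12² + (0 + 3*7 + 2*0*7))² = (144 + (0 + 21 + 0))² = (144 + 21)² = 165² = 27225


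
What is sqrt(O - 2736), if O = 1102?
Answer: I*sqrt(1634) ≈ 40.423*I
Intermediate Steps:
sqrt(O - 2736) = sqrt(1102 - 2736) = sqrt(-1634) = I*sqrt(1634)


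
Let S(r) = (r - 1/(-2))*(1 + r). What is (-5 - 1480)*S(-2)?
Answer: -4455/2 ≈ -2227.5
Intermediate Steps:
S(r) = (1 + r)*(½ + r) (S(r) = (r - 1*(-½))*(1 + r) = (r + ½)*(1 + r) = (½ + r)*(1 + r) = (1 + r)*(½ + r))
(-5 - 1480)*S(-2) = (-5 - 1480)*(½ + (-2)² + (3/2)*(-2)) = -1485*(½ + 4 - 3) = -1485*3/2 = -4455/2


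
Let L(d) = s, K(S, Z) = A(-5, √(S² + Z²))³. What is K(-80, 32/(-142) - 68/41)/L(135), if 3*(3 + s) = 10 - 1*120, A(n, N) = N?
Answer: -651158023872*√3391448041/2935442499689 ≈ -12918.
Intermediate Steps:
K(S, Z) = (S² + Z²)^(3/2) (K(S, Z) = (√(S² + Z²))³ = (S² + Z²)^(3/2))
s = -119/3 (s = -3 + (10 - 1*120)/3 = -3 + (10 - 120)/3 = -3 + (⅓)*(-110) = -3 - 110/3 = -119/3 ≈ -39.667)
L(d) = -119/3
K(-80, 32/(-142) - 68/41)/L(135) = ((-80)² + (32/(-142) - 68/41)²)^(3/2)/(-119/3) = (6400 + (32*(-1/142) - 68*1/41)²)^(3/2)*(-3/119) = (6400 + (-16/71 - 68/41)²)^(3/2)*(-3/119) = (6400 + (-5484/2911)²)^(3/2)*(-3/119) = (6400 + 30074256/8473921)^(3/2)*(-3/119) = (54263168656/8473921)^(3/2)*(-3/119) = (217052674624*√3391448041/24667584031)*(-3/119) = -651158023872*√3391448041/2935442499689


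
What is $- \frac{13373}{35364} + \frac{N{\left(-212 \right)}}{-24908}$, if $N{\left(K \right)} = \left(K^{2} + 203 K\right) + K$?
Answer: $- \frac{98268007}{220211628} \approx -0.44624$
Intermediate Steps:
$N{\left(K \right)} = K^{2} + 204 K$
$- \frac{13373}{35364} + \frac{N{\left(-212 \right)}}{-24908} = - \frac{13373}{35364} + \frac{\left(-212\right) \left(204 - 212\right)}{-24908} = \left(-13373\right) \frac{1}{35364} + \left(-212\right) \left(-8\right) \left(- \frac{1}{24908}\right) = - \frac{13373}{35364} + 1696 \left(- \frac{1}{24908}\right) = - \frac{13373}{35364} - \frac{424}{6227} = - \frac{98268007}{220211628}$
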